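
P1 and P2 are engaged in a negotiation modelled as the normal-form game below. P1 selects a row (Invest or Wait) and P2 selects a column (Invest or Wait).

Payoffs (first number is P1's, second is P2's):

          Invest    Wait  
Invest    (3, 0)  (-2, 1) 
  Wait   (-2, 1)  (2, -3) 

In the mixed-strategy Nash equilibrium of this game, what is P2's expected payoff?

First find p, the probability P1 plays Invest, from P2's indifference between Invest and Wait: (1−p) = p − 3(1−p), giving p = 4/5.
Since P2 is indifferent in equilibrium, P2's expected payoff equals the payoff from either column against (4/5, 1/5). Using Invest: (1/5) = 1/5.

1/5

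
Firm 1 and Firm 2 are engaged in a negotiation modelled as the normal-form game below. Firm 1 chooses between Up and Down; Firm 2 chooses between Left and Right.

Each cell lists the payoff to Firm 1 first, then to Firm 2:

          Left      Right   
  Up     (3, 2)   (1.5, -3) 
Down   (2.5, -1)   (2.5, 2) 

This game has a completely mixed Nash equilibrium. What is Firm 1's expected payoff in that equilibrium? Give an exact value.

First find q, the probability Firm 2 plays Left, from Firm 1's indifference between Up and Down: 3q + 1.5(1−q) = 2.5q + 2.5(1−q), giving q = 2/3.
Since Firm 1 is indifferent in equilibrium, Firm 1's expected payoff equals the payoff from either row against (2/3, 1/3). Using Up: 3(2/3) + 1.5(1/3) = 5/2.

5/2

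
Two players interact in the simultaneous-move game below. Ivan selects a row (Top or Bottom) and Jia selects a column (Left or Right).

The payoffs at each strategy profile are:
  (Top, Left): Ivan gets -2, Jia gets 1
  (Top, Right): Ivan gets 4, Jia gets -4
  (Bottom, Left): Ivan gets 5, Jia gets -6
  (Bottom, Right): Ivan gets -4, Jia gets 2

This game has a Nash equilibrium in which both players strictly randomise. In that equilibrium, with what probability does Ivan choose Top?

8/13

Let r be the probability that Ivan plays Top. In a completely mixed equilibrium, Jia must be indifferent between Left and Right.
Jia's expected payoff from Left is r − 6(1−r); from Right it is −4r + 2(1−r).
Setting these equal: 7r − 6 = −6r + 2, so r = 8/13.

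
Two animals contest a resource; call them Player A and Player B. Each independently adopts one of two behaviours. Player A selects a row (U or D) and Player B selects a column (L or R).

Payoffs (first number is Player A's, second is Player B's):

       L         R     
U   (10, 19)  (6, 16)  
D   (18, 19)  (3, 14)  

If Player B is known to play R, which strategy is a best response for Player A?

U

Against R, Player A earns 6 from U and 3 from D.
So U is the best response.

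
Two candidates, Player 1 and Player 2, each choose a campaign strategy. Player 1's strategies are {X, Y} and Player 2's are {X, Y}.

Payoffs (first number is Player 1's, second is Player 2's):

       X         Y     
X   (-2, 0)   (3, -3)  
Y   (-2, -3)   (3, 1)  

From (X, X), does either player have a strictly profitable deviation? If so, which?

Player 1 at (X, X) earns -2; deviating to Y yields -2 — not better.
Player 2 earns 0; deviating to Y yields -3 — not better.
Neither player can strictly improve; the profile is a Nash equilibrium.

Neither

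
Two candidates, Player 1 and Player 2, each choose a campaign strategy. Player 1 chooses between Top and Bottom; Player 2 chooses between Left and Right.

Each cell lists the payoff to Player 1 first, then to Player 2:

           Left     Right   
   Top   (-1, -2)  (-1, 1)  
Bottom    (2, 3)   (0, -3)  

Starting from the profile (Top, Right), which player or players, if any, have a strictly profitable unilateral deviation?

Player 1

Player 1 at (Top, Right) earns -1; deviating to Bottom yields 0 — a strict improvement.
Player 2 earns 1; deviating to Left yields -2 — not better.
Only Player 1 has a strictly profitable deviation.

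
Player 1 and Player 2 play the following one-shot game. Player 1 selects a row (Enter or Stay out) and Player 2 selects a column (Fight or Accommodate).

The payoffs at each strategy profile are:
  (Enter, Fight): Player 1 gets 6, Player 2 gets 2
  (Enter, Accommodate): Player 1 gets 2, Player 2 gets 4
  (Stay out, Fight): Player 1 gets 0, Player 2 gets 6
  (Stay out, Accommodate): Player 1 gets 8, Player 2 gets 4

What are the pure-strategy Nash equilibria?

(Enter, Fight): Player 2 prefers Accommodate (4 > 2) — not an equilibrium.
(Enter, Accommodate): Player 1 prefers Stay out (8 > 2) — not an equilibrium.
(Stay out, Fight): Player 1 prefers Enter (6 > 0) — not an equilibrium.
(Stay out, Accommodate): Player 2 prefers Fight (6 > 4) — not an equilibrium.

none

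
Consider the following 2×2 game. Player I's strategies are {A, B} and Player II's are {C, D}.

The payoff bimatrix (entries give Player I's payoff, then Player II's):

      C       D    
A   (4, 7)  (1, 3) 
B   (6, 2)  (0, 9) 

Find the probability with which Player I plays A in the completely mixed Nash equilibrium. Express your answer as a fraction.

7/11

Let r be the probability that Player I plays A. In a completely mixed equilibrium, Player II must be indifferent between C and D.
Player II's expected payoff from C is 7r + 2(1−r); from D it is 3r + 9(1−r).
Setting these equal: 5r + 2 = −6r + 9, so r = 7/11.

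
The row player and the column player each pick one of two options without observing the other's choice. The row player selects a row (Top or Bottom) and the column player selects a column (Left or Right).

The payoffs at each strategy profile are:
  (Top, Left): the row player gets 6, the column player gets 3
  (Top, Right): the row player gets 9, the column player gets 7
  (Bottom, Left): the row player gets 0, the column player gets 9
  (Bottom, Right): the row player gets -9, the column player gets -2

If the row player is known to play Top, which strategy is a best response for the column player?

Right

Against Top, the column player earns 3 from Left and 7 from Right.
So Right is the best response.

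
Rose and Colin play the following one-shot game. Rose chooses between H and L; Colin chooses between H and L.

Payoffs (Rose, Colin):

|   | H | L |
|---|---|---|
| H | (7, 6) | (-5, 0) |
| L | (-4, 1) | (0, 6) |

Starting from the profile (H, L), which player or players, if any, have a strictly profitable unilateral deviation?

Both

Rose at (H, L) earns -5; deviating to L yields 0 — a strict improvement.
Colin earns 0; deviating to H yields 6 — a strict improvement.
Both Rose and Colin have strictly profitable deviations.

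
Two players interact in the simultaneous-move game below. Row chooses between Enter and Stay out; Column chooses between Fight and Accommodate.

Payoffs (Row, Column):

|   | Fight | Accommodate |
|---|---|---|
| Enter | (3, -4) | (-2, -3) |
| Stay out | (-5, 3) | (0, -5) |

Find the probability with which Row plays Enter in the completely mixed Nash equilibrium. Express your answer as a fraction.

8/9

Let x be the probability that Row plays Enter. In a completely mixed equilibrium, Column must be indifferent between Fight and Accommodate.
Column's expected payoff from Fight is −4x + 3(1−x); from Accommodate it is −3x − 5(1−x).
Setting these equal: −7x + 3 = 2x − 5, so x = 8/9.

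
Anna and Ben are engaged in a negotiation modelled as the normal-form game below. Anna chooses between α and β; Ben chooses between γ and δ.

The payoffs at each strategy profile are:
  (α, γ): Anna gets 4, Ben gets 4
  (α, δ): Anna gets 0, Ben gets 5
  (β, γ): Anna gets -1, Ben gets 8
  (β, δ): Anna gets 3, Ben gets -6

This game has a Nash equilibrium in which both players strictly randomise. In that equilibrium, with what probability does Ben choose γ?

Let q be the probability that Ben plays γ. In a completely mixed equilibrium, Anna must be indifferent between α and β.
Anna's expected payoff from α is 4q; from β it is −q + 3(1−q).
Setting these equal: 4q = −4q + 3, so q = 3/8.

3/8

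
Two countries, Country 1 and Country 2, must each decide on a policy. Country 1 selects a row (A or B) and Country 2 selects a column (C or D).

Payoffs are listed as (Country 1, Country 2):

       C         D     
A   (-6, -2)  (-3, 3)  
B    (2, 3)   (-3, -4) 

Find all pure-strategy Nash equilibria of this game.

(A, D) and (B, C)

(A, C): Country 1 prefers B (2 > -6); Country 2 prefers D (3 > -2) — not an equilibrium.
(A, D): Country 1 gets -3 ≥ -3 from B, and Country 2 gets 3 ≥ -2 from C — Nash equilibrium.
(B, C): Country 1 gets 2 ≥ -6 from A, and Country 2 gets 3 ≥ -4 from D — Nash equilibrium.
(B, D): Country 2 prefers C (3 > -4) — not an equilibrium.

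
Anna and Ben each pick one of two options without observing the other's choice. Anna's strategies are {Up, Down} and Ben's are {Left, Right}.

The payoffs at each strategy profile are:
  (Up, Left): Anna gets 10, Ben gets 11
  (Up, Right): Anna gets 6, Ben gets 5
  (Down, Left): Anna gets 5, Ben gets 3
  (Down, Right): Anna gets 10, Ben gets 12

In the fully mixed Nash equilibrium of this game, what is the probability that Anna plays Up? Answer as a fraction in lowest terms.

3/5

Let p be the probability that Anna plays Up. In a completely mixed equilibrium, Ben must be indifferent between Left and Right.
Ben's expected payoff from Left is 11p + 3(1−p); from Right it is 5p + 12(1−p).
Setting these equal: 8p + 3 = −7p + 12, so p = 3/5.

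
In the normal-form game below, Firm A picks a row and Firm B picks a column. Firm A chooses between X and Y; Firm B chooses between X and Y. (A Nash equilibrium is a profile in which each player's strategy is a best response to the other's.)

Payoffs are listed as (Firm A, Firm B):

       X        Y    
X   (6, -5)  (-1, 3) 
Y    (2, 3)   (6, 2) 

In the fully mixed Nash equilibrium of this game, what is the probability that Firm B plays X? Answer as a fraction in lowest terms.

7/11

Let q be the probability that Firm B plays X. In a completely mixed equilibrium, Firm A must be indifferent between X and Y.
Firm A's expected payoff from X is 6q − (1−q); from Y it is 2q + 6(1−q).
Setting these equal: 7q − 1 = −4q + 6, so q = 7/11.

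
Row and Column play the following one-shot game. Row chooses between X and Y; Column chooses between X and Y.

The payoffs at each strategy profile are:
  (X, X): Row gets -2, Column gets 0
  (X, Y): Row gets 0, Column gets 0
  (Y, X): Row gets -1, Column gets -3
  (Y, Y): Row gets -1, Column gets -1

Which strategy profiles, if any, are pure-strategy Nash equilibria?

(X, X): Row prefers Y (-1 > -2) — not an equilibrium.
(X, Y): Row gets 0 ≥ -1 from Y, and Column gets 0 ≥ 0 from X — Nash equilibrium.
(Y, X): Column prefers Y (-1 > -3) — not an equilibrium.
(Y, Y): Row prefers X (0 > -1) — not an equilibrium.

(X, Y)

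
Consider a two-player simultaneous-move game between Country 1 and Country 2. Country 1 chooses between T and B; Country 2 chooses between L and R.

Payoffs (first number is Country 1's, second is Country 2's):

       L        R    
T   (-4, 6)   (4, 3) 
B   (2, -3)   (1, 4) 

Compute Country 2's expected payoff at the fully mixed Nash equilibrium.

First find x, the probability Country 1 plays T, from Country 2's indifference between L and R: 6x − 3(1−x) = 3x + 4(1−x), giving x = 7/10.
Since Country 2 is indifferent in equilibrium, Country 2's expected payoff equals the payoff from either column against (7/10, 3/10). Using L: 6(7/10) − 3(3/10) = 33/10.

33/10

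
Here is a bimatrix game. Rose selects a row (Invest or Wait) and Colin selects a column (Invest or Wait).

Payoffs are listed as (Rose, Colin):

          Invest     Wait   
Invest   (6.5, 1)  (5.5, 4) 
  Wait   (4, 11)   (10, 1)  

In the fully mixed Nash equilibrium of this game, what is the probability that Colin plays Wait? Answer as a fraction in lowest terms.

5/14

Let c be the probability that Colin plays Invest. In a completely mixed equilibrium, Rose must be indifferent between Invest and Wait.
Rose's expected payoff from Invest is 6.5c + 5.5(1−c); from Wait it is 4c + 10(1−c).
Setting these equal: c + 5.5 = −6c + 10, so c = 9/14.
Therefore Colin plays Wait with probability 1 − 9/14 = 5/14.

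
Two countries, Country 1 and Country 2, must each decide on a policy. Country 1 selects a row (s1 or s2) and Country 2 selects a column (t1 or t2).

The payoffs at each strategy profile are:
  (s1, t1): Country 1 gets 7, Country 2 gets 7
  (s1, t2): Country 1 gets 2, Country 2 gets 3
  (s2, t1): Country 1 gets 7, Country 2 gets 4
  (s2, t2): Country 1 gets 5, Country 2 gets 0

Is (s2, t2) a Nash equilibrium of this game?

No

At (s2, t2), Country 1 earns 5; switching to s1 would give 2, so Country 1 has no profitable deviation.
Country 2 earns 0; switching to t1 would give 4, so Country 2 would deviate.
Since at least one player can profitably deviate, this is not a Nash equilibrium.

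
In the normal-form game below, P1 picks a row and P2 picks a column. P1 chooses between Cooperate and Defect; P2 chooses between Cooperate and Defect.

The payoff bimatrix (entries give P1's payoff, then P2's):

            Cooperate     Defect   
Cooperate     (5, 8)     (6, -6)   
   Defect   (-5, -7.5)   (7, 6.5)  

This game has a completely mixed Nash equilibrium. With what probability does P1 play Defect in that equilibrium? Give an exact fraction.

1/2

Let p be the probability that P1 plays Cooperate. In a completely mixed equilibrium, P2 must be indifferent between Cooperate and Defect.
P2's expected payoff from Cooperate is 8p − 7.5(1−p); from Defect it is −6p + 6.5(1−p).
Setting these equal: 15.5p − 7.5 = −12.5p + 6.5, so p = 1/2.
Therefore P1 plays Defect with probability 1 − 1/2 = 1/2.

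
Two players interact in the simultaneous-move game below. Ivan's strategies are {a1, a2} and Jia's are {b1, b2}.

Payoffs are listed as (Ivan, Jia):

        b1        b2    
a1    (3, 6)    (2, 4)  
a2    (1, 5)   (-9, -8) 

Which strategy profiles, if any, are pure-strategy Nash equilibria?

(a1, b1)

(a1, b1): Ivan gets 3 ≥ 1 from a2, and Jia gets 6 ≥ 4 from b2 — Nash equilibrium.
(a1, b2): Jia prefers b1 (6 > 4) — not an equilibrium.
(a2, b1): Ivan prefers a1 (3 > 1) — not an equilibrium.
(a2, b2): Ivan prefers a1 (2 > -9); Jia prefers b1 (5 > -8) — not an equilibrium.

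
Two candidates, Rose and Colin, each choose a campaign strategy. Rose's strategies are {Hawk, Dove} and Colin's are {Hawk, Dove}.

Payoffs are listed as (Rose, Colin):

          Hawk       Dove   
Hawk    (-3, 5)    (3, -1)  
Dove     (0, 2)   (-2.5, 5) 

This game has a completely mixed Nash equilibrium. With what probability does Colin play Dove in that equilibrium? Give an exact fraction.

6/17

Let c be the probability that Colin plays Hawk. In a completely mixed equilibrium, Rose must be indifferent between Hawk and Dove.
Rose's expected payoff from Hawk is −3c + 3(1−c); from Dove it is −2.5(1−c).
Setting these equal: −6c + 3 = 2.5c − 2.5, so c = 11/17.
Therefore Colin plays Dove with probability 1 − 11/17 = 6/17.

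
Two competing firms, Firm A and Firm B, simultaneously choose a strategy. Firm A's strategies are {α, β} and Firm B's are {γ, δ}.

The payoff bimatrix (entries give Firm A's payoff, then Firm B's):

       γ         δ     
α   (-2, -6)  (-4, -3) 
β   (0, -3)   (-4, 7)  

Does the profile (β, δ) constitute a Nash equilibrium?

At (β, δ), Firm A earns -4; switching to α would give -4, so Firm A has no profitable deviation.
Firm B earns 7; switching to γ would give -3, so Firm B has no profitable deviation.
Neither player can gain by a unilateral deviation, so this profile is a Nash equilibrium.

Yes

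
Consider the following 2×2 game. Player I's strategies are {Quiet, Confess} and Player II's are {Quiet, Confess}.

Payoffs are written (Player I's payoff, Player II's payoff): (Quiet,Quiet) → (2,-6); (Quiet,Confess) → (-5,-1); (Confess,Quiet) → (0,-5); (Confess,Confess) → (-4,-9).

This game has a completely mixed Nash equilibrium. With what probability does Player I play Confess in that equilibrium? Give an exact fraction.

5/9

Let x be the probability that Player I plays Quiet. In a completely mixed equilibrium, Player II must be indifferent between Quiet and Confess.
Player II's expected payoff from Quiet is −6x − 5(1−x); from Confess it is −x − 9(1−x).
Setting these equal: −x − 5 = 8x − 9, so x = 4/9.
Therefore Player I plays Confess with probability 1 − 4/9 = 5/9.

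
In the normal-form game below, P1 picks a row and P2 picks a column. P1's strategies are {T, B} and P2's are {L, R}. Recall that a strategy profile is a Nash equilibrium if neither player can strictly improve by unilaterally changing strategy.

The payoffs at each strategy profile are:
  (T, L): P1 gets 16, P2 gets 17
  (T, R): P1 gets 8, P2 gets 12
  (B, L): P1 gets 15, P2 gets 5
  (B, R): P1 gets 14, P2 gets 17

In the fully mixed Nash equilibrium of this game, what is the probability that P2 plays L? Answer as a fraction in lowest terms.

Let y be the probability that P2 plays L. In a completely mixed equilibrium, P1 must be indifferent between T and B.
P1's expected payoff from T is 16y + 8(1−y); from B it is 15y + 14(1−y).
Setting these equal: 8y + 8 = y + 14, so y = 6/7.

6/7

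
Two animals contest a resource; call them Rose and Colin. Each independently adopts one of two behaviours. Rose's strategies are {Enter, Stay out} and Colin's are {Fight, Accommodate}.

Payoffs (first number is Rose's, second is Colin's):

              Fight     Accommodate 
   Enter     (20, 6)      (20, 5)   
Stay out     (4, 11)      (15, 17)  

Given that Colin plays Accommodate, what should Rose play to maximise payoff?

Against Accommodate, Rose earns 20 from Enter and 15 from Stay out.
So Enter is the best response.

Enter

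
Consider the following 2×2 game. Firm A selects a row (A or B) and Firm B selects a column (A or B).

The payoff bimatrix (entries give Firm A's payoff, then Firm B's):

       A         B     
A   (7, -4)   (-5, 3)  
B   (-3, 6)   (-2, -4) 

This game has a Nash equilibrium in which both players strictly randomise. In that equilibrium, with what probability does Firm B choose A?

Let q be the probability that Firm B plays A. In a completely mixed equilibrium, Firm A must be indifferent between A and B.
Firm A's expected payoff from A is 7q − 5(1−q); from B it is −3q − 2(1−q).
Setting these equal: 12q − 5 = −q − 2, so q = 3/13.

3/13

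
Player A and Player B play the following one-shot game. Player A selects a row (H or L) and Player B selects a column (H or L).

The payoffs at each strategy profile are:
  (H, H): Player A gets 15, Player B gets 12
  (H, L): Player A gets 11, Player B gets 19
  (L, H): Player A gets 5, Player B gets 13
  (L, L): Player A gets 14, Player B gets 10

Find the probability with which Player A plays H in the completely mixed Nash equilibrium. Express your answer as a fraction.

Let p be the probability that Player A plays H. In a completely mixed equilibrium, Player B must be indifferent between H and L.
Player B's expected payoff from H is 12p + 13(1−p); from L it is 19p + 10(1−p).
Setting these equal: −p + 13 = 9p + 10, so p = 3/10.

3/10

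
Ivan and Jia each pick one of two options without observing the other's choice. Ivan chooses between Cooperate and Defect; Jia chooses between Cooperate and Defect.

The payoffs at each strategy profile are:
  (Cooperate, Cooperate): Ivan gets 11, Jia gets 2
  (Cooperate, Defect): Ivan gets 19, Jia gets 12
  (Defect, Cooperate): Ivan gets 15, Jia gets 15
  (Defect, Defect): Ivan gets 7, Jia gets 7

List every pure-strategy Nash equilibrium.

(Cooperate, Cooperate): Ivan prefers Defect (15 > 11); Jia prefers Defect (12 > 2) — not an equilibrium.
(Cooperate, Defect): Ivan gets 19 ≥ 7 from Defect, and Jia gets 12 ≥ 2 from Cooperate — Nash equilibrium.
(Defect, Cooperate): Ivan gets 15 ≥ 11 from Cooperate, and Jia gets 15 ≥ 7 from Defect — Nash equilibrium.
(Defect, Defect): Ivan prefers Cooperate (19 > 7); Jia prefers Cooperate (15 > 7) — not an equilibrium.

(Cooperate, Defect) and (Defect, Cooperate)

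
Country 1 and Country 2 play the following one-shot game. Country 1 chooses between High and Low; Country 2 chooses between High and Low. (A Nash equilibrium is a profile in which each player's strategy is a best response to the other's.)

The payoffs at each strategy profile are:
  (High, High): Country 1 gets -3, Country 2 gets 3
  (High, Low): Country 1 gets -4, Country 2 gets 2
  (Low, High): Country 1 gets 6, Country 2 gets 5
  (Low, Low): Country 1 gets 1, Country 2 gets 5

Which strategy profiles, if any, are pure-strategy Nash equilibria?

(High, High): Country 1 prefers Low (6 > -3) — not an equilibrium.
(High, Low): Country 1 prefers Low (1 > -4); Country 2 prefers High (3 > 2) — not an equilibrium.
(Low, High): Country 1 gets 6 ≥ -3 from High, and Country 2 gets 5 ≥ 5 from Low — Nash equilibrium.
(Low, Low): Country 1 gets 1 ≥ -4 from High, and Country 2 gets 5 ≥ 5 from High — Nash equilibrium.

(Low, High) and (Low, Low)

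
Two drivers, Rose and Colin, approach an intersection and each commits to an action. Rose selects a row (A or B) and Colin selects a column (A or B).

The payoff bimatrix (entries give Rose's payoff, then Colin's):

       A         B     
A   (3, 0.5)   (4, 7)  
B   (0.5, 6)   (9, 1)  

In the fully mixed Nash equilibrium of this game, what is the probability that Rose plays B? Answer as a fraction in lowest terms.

13/23

Let x be the probability that Rose plays A. In a completely mixed equilibrium, Colin must be indifferent between A and B.
Colin's expected payoff from A is 0.5x + 6(1−x); from B it is 7x + (1−x).
Setting these equal: −5.5x + 6 = 6x + 1, so x = 10/23.
Therefore Rose plays B with probability 1 − 10/23 = 13/23.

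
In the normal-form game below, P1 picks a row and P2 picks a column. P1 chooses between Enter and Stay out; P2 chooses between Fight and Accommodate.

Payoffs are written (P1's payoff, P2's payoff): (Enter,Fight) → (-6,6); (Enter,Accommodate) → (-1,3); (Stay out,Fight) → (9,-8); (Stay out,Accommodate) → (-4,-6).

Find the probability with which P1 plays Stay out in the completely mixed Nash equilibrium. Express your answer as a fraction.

3/5

Let r be the probability that P1 plays Enter. In a completely mixed equilibrium, P2 must be indifferent between Fight and Accommodate.
P2's expected payoff from Fight is 6r − 8(1−r); from Accommodate it is 3r − 6(1−r).
Setting these equal: 14r − 8 = 9r − 6, so r = 2/5.
Therefore P1 plays Stay out with probability 1 − 2/5 = 3/5.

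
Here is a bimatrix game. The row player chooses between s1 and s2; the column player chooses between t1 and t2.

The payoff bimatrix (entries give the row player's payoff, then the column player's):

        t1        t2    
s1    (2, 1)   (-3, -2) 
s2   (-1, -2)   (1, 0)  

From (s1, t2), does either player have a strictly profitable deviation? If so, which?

Both

The row player at (s1, t2) earns -3; deviating to s2 yields 1 — a strict improvement.
The column player earns -2; deviating to t1 yields 1 — a strict improvement.
Both the row player and the column player have strictly profitable deviations.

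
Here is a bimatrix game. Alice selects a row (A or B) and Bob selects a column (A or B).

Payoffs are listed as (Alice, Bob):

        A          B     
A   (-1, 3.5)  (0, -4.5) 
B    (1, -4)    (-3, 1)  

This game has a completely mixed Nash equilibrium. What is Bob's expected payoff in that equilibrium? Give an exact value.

First find p, the probability Alice plays A, from Bob's indifference between A and B: 3.5p − 4(1−p) = −4.5p + (1−p), giving p = 5/13.
Since Bob is indifferent in equilibrium, Bob's expected payoff equals the payoff from either column against (5/13, 8/13). Using A: 3.5(5/13) − 4(8/13) = -29/26.

-29/26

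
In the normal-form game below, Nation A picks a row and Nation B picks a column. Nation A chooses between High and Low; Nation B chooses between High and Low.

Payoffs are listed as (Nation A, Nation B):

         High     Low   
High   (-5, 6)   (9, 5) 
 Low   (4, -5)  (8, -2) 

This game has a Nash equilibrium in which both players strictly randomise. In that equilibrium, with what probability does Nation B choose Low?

Let q be the probability that Nation B plays High. In a completely mixed equilibrium, Nation A must be indifferent between High and Low.
Nation A's expected payoff from High is −5q + 9(1−q); from Low it is 4q + 8(1−q).
Setting these equal: −14q + 9 = −4q + 8, so q = 1/10.
Therefore Nation B plays Low with probability 1 − 1/10 = 9/10.

9/10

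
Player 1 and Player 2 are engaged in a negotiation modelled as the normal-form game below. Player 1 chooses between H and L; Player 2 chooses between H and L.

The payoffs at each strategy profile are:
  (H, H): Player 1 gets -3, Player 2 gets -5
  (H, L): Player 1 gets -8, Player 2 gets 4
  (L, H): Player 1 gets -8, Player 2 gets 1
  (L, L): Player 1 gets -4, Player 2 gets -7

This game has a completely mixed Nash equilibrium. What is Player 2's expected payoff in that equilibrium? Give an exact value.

-31/17

First find x, the probability Player 1 plays H, from Player 2's indifference between H and L: −5x + (1−x) = 4x − 7(1−x), giving x = 8/17.
Since Player 2 is indifferent in equilibrium, Player 2's expected payoff equals the payoff from either column against (8/17, 9/17). Using H: −5(8/17) + (9/17) = -31/17.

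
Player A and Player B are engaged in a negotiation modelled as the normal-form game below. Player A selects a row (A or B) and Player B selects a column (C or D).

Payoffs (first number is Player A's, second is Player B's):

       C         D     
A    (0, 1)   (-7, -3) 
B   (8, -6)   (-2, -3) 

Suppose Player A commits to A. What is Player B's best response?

Against A, Player B earns 1 from C and -3 from D.
So C is the best response.

C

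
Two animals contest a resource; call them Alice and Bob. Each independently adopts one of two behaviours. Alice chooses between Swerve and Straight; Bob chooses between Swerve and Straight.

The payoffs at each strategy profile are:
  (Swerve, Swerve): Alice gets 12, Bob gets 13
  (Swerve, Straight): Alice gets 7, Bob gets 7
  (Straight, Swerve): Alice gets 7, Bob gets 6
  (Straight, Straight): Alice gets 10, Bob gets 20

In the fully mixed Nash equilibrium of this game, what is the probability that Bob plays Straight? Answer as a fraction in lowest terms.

5/8

Let y be the probability that Bob plays Swerve. In a completely mixed equilibrium, Alice must be indifferent between Swerve and Straight.
Alice's expected payoff from Swerve is 12y + 7(1−y); from Straight it is 7y + 10(1−y).
Setting these equal: 5y + 7 = −3y + 10, so y = 3/8.
Therefore Bob plays Straight with probability 1 − 3/8 = 5/8.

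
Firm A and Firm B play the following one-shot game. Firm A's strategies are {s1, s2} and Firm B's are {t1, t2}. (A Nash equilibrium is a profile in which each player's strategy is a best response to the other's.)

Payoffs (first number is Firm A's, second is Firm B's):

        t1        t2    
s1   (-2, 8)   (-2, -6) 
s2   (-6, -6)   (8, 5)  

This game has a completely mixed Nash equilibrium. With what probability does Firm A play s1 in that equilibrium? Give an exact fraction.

Let p be the probability that Firm A plays s1. In a completely mixed equilibrium, Firm B must be indifferent between t1 and t2.
Firm B's expected payoff from t1 is 8p − 6(1−p); from t2 it is −6p + 5(1−p).
Setting these equal: 14p − 6 = −11p + 5, so p = 11/25.

11/25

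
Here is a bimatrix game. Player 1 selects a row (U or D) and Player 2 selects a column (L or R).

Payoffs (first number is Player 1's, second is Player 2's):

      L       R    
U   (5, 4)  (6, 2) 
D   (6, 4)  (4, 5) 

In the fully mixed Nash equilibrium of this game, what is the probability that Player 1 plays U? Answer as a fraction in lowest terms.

Let p be the probability that Player 1 plays U. In a completely mixed equilibrium, Player 2 must be indifferent between L and R.
Player 2's expected payoff from L is 4p + 4(1−p); from R it is 2p + 5(1−p).
Setting these equal: 4 = −3p + 5, so p = 1/3.

1/3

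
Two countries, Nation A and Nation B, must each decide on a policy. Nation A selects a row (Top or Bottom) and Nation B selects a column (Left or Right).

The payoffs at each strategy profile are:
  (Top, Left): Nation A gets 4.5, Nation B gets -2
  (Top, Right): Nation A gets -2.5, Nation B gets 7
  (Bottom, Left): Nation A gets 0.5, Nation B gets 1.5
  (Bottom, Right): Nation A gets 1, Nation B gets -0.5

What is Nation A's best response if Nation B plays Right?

Against Right, Nation A earns -2.5 from Top and 1 from Bottom.
So Bottom is the best response.

Bottom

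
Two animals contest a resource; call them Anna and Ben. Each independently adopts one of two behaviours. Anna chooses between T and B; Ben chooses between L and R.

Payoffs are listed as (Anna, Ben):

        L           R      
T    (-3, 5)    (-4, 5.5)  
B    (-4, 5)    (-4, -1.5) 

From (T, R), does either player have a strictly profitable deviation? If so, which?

Anna at (T, R) earns -4; deviating to B yields -4 — not better.
Ben earns 5.5; deviating to L yields 5 — not better.
Neither player can strictly improve; the profile is a Nash equilibrium.

Neither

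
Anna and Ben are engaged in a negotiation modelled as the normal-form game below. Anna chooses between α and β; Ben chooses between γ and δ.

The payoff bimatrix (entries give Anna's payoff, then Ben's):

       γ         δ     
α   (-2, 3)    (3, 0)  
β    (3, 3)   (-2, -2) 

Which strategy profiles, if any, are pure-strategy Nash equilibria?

(α, γ): Anna prefers β (3 > -2) — not an equilibrium.
(α, δ): Ben prefers γ (3 > 0) — not an equilibrium.
(β, γ): Anna gets 3 ≥ -2 from α, and Ben gets 3 ≥ -2 from δ — Nash equilibrium.
(β, δ): Anna prefers α (3 > -2); Ben prefers γ (3 > -2) — not an equilibrium.

(β, γ)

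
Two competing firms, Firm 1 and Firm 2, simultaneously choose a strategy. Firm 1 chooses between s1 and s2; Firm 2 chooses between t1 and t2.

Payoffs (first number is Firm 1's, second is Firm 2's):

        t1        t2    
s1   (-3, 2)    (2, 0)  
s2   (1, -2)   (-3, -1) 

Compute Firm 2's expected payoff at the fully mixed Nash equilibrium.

-2/3

First find p, the probability Firm 1 plays s1, from Firm 2's indifference between t1 and t2: 2p − 2(1−p) = −(1−p), giving p = 1/3.
Since Firm 2 is indifferent in equilibrium, Firm 2's expected payoff equals the payoff from either column against (1/3, 2/3). Using t1: 2(1/3) − 2(2/3) = -2/3.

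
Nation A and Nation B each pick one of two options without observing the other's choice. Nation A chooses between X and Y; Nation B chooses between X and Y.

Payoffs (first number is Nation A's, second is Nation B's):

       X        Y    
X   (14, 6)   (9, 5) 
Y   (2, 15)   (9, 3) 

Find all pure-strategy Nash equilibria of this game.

(X, X): Nation A gets 14 ≥ 2 from Y, and Nation B gets 6 ≥ 5 from Y — Nash equilibrium.
(X, Y): Nation B prefers X (6 > 5) — not an equilibrium.
(Y, X): Nation A prefers X (14 > 2) — not an equilibrium.
(Y, Y): Nation B prefers X (15 > 3) — not an equilibrium.

(X, X)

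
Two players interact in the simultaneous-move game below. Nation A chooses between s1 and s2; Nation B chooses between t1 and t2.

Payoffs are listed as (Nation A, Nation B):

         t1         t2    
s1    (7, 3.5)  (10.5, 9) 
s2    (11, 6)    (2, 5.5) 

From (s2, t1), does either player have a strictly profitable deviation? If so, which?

Nation A at (s2, t1) earns 11; deviating to s1 yields 7 — not better.
Nation B earns 6; deviating to t2 yields 5.5 — not better.
Neither player can strictly improve; the profile is a Nash equilibrium.

Neither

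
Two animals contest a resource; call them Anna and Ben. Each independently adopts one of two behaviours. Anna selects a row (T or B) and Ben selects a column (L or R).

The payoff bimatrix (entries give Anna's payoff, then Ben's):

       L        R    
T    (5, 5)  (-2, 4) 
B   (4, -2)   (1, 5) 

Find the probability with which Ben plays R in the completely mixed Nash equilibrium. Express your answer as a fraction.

Let c be the probability that Ben plays L. In a completely mixed equilibrium, Anna must be indifferent between T and B.
Anna's expected payoff from T is 5c − 2(1−c); from B it is 4c + (1−c).
Setting these equal: 7c − 2 = 3c + 1, so c = 3/4.
Therefore Ben plays R with probability 1 − 3/4 = 1/4.

1/4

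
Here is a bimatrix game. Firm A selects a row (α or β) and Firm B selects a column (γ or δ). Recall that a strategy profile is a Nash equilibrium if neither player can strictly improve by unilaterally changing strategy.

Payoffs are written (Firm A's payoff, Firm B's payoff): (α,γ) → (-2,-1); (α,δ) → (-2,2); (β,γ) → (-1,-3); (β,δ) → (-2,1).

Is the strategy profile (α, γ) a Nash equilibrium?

At (α, γ), Firm A earns -2; switching to β would give -1, so Firm A would deviate.
Firm B earns -1; switching to δ would give 2, so Firm B would deviate.
Since at least one player can profitably deviate, this is not a Nash equilibrium.

No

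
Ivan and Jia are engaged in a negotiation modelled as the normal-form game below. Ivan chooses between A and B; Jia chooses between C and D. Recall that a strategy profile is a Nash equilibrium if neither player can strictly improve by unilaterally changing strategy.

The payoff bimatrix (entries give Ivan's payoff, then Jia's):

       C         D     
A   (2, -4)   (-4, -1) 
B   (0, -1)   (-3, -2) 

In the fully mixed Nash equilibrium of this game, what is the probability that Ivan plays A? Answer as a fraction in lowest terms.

Let r be the probability that Ivan plays A. In a completely mixed equilibrium, Jia must be indifferent between C and D.
Jia's expected payoff from C is −4r − (1−r); from D it is −r − 2(1−r).
Setting these equal: −3r − 1 = r − 2, so r = 1/4.

1/4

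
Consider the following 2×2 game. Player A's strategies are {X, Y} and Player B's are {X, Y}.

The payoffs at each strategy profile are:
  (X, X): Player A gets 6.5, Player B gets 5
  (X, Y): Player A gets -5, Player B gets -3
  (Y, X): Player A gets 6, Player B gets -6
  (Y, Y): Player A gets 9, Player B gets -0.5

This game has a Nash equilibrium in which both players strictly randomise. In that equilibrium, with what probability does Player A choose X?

11/27

Let r be the probability that Player A plays X. In a completely mixed equilibrium, Player B must be indifferent between X and Y.
Player B's expected payoff from X is 5r − 6(1−r); from Y it is −3r − 0.5(1−r).
Setting these equal: 11r − 6 = −2.5r − 0.5, so r = 11/27.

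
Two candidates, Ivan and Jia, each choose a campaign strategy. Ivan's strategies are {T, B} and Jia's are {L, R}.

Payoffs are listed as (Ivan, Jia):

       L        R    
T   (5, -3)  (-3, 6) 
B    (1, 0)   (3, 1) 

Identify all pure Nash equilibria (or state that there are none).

(T, L): Jia prefers R (6 > -3) — not an equilibrium.
(T, R): Ivan prefers B (3 > -3) — not an equilibrium.
(B, L): Ivan prefers T (5 > 1); Jia prefers R (1 > 0) — not an equilibrium.
(B, R): Ivan gets 3 ≥ -3 from T, and Jia gets 1 ≥ 0 from L — Nash equilibrium.

(B, R)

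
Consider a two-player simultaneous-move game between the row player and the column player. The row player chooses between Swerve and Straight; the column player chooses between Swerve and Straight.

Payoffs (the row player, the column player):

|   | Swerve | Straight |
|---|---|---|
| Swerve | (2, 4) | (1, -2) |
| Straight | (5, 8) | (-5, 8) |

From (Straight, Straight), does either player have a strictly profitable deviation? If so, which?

The row player

The row player at (Straight, Straight) earns -5; deviating to Swerve yields 1 — a strict improvement.
The column player earns 8; deviating to Swerve yields 8 — not better.
Only the row player has a strictly profitable deviation.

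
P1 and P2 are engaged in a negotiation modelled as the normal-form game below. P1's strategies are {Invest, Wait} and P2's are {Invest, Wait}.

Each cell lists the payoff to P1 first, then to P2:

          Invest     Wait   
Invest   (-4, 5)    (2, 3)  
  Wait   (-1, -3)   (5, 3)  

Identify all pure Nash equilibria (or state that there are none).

(Invest, Invest): P1 prefers Wait (-1 > -4) — not an equilibrium.
(Invest, Wait): P1 prefers Wait (5 > 2); P2 prefers Invest (5 > 3) — not an equilibrium.
(Wait, Invest): P2 prefers Wait (3 > -3) — not an equilibrium.
(Wait, Wait): P1 gets 5 ≥ 2 from Invest, and P2 gets 3 ≥ -3 from Invest — Nash equilibrium.

(Wait, Wait)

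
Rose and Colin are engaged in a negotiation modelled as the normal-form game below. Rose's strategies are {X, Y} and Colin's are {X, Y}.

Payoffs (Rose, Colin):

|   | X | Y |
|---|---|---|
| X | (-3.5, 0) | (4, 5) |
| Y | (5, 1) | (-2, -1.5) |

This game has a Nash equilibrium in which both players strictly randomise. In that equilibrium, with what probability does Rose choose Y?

Let r be the probability that Rose plays X. In a completely mixed equilibrium, Colin must be indifferent between X and Y.
Colin's expected payoff from X is (1−r); from Y it is 5r − 1.5(1−r).
Setting these equal: −r + 1 = 6.5r − 1.5, so r = 1/3.
Therefore Rose plays Y with probability 1 − 1/3 = 2/3.

2/3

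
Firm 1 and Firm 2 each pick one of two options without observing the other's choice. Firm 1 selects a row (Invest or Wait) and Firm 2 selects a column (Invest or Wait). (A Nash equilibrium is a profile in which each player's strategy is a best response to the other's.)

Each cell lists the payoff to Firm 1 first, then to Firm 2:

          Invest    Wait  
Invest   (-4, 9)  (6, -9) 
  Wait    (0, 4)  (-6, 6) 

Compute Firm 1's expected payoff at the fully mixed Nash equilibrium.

-3/2

First find q, the probability Firm 2 plays Invest, from Firm 1's indifference between Invest and Wait: −4q + 6(1−q) = −6(1−q), giving q = 3/4.
Since Firm 1 is indifferent in equilibrium, Firm 1's expected payoff equals the payoff from either row against (3/4, 1/4). Using Invest: −4(3/4) + 6(1/4) = -3/2.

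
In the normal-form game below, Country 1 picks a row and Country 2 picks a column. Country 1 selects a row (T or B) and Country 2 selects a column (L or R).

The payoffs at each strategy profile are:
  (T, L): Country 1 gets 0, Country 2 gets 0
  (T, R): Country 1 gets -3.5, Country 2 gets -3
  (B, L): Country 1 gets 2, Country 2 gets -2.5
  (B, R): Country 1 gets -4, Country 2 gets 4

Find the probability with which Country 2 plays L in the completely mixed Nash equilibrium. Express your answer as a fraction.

1/5

Let y be the probability that Country 2 plays L. In a completely mixed equilibrium, Country 1 must be indifferent between T and B.
Country 1's expected payoff from T is −3.5(1−y); from B it is 2y − 4(1−y).
Setting these equal: 3.5y − 3.5 = 6y − 4, so y = 1/5.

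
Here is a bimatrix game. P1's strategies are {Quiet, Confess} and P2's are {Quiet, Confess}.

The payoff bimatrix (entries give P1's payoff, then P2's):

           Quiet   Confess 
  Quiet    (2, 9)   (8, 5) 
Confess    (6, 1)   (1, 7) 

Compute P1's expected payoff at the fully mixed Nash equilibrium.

46/11

First find y, the probability P2 plays Quiet, from P1's indifference between Quiet and Confess: 2y + 8(1−y) = 6y + (1−y), giving y = 7/11.
Since P1 is indifferent in equilibrium, P1's expected payoff equals the payoff from either row against (7/11, 4/11). Using Quiet: 2(7/11) + 8(4/11) = 46/11.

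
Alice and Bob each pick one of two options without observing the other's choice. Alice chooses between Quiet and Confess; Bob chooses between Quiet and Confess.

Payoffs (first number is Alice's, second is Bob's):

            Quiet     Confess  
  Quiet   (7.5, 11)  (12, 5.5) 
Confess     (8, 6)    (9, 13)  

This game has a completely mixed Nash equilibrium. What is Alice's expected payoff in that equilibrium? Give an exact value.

First find y, the probability Bob plays Quiet, from Alice's indifference between Quiet and Confess: 7.5y + 12(1−y) = 8y + 9(1−y), giving y = 6/7.
Since Alice is indifferent in equilibrium, Alice's expected payoff equals the payoff from either row against (6/7, 1/7). Using Quiet: 7.5(6/7) + 12(1/7) = 57/7.

57/7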